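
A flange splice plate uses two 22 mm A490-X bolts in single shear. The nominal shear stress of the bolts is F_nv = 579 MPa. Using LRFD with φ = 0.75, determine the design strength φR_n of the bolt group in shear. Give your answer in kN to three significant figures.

A_b = π × 22² / 4 = 380.1 mm².
R_n = F_nv · A_b · n · n_s = 579 × 380.1 × 2 × 1 / 1000 = 440.2 kN.
Design strength φR_n = 0.75 × 440.2 = 330 kN.

330 kN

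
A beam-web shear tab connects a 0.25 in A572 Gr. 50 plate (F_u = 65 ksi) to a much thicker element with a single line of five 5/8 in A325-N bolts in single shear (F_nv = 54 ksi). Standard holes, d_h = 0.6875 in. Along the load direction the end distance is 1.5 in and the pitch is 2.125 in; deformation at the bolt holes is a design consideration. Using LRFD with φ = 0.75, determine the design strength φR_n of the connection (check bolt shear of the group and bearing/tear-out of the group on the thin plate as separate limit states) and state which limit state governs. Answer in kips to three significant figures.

Bolt shear: A_b = π·0.625²/4 = 0.3068 in²; R_n = 54 × 0.3068 × 5 × 1 = 82.83 kips → 0.75 × 82.83 = 62.1 kips.
Bearing (1.2 l_c t F_u ≤ 2.4 d t F_u): upper limit = 2.4·0.625·0.25·65 = 24.38 kips.
  Edge l_c = 1.5 − 0.6875/2 = 1.156 → r_n = 22.55 kips; interior l_c = 2.125 − 0.6875 = 1.438 → r_n = 24.38 kips.
  R_n,bearing = 1·22.55 + 4·24.38 = 120 kips → 0.75 × 120 = 90 kips.
Bolt shear governs: 62.1 kips.

62.1 kips (bolt shear governs)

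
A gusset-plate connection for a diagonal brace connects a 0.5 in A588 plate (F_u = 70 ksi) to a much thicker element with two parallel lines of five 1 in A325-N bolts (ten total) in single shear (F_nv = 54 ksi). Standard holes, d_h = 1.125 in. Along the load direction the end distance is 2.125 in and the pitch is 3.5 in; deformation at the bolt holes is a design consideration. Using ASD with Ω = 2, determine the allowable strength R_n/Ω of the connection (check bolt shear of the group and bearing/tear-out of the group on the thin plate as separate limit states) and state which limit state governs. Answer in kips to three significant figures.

Bolt shear: A_b = π·1²/4 = 0.7854 in²; R_n = 54 × 0.7854 × 10 × 1 = 424.1 kips → 424.1 / 2 = 212 kips.
Bearing (1.2 l_c t F_u ≤ 2.4 d t F_u): upper limit = 2.4·1·0.5·70 = 84 kips.
  Edge l_c = 2.125 − 1.125/2 = 1.562 → r_n = 65.62 kips; interior l_c = 3.5 − 1.125 = 2.375 → r_n = 84 kips.
  R_n,bearing = 2·65.62 + 8·84 = 803.2 kips → 803.2 / 2 = 402 kips.
Bolt shear governs: 212 kips.

212 kips (bolt shear governs)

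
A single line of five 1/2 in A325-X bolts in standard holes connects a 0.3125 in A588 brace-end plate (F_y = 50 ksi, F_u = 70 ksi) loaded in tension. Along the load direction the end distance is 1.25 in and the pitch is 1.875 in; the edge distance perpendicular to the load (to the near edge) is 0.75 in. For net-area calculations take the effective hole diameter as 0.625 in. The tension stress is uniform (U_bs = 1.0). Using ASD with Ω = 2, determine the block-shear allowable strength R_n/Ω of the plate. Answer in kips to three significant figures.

43.8 kips

Shear plane L_v = 1.25 + 4·1.875 = 8.75 in; A_gv = 8.75 × 0.3125 = 2.734 in².
A_nv = (8.75 − 4.5·0.625) × 0.3125 = 1.855 in².
A_nt = (0.75 − 0.5·0.625) × 0.3125 = 0.1367 in².
0.6 F_u A_nv = 77.93 kips; 0.6 F_y A_gv = 82.03 kips → shear rupture governs the shear term.
R_n = 77.93 + 1.0 × 70 × 0.1367 = 87.5 kips.
Allowable strength R_n/Ω = 87.5 / 2 = 43.8 kips.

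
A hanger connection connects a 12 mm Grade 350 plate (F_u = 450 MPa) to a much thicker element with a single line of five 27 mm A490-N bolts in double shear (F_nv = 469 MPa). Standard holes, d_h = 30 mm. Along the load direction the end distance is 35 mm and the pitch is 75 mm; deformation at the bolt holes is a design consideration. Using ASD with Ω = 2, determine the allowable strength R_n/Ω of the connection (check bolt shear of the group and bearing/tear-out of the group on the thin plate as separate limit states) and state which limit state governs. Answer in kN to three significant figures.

Bolt shear: A_b = π·27²/4 = 572.6 mm²; R_n = 469 × 572.6 × 5 × 2 / 1000 = 2685 kN → 2685 / 2 = 1340 kN.
Bearing (1.2 l_c t F_u ≤ 2.4 d t F_u): upper limit = 2.4·27·12·450 / 1000 = 349.9 kN.
  Edge l_c = 35 − 30/2 = 20 → r_n = 129.6 kN; interior l_c = 75 − 30 = 45 → r_n = 291.6 kN.
  R_n,bearing = 1·129.6 + 4·291.6 = 1296 kN → 1296 / 2 = 648 kN.
Bearing governs: 648 kN.

648 kN (bearing governs)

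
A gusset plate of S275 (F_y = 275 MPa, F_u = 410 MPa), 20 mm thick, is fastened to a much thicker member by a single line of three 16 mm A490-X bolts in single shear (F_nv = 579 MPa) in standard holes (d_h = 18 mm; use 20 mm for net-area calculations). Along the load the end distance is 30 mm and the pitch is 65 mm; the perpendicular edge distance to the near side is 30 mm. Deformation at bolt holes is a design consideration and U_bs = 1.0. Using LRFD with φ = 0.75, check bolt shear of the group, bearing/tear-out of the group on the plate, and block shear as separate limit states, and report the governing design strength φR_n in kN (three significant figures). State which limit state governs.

262 kN (bolt shear governs)

Bolt shear: A_b = π·16²/4 = 201.1 mm²; R_n = 579 × 201.1 × 3 × 1 / 1000 = 349.2 kN → 0.75 × 349.2 = 262 kN.
Bearing: edge l_c = 21, r_n = 206.6 kN; interior l_c = 47, r_n = 314.9 kN; R_n = 206.6 + 2·314.9 = 836.4 kN → 627 kN.
Block shear: A_gv = 3200, A_nv = 2200, A_nt = 400 mm²; R_n = min(0.6F_uA_nv, 0.6F_yA_gv) + U_bs·F_u·A_nt = 692 kN → 519 kN.
Bolt shear governs: 262 kN.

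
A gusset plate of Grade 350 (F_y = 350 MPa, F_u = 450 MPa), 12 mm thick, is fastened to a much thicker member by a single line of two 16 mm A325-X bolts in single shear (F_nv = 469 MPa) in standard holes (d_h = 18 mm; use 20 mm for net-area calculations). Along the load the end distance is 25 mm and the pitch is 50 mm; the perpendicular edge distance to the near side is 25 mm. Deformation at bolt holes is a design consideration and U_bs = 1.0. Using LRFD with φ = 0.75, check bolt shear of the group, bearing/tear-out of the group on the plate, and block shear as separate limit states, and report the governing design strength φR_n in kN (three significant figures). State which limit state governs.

Bolt shear: A_b = π·16²/4 = 201.1 mm²; R_n = 469 × 201.1 × 2 × 1 / 1000 = 188.6 kN → 0.75 × 188.6 = 141 kN.
Bearing: edge l_c = 16, r_n = 103.7 kN; interior l_c = 32, r_n = 207.4 kN; R_n = 103.7 + 1·207.4 = 311 kN → 233 kN.
Block shear: A_gv = 900, A_nv = 540, A_nt = 180 mm²; R_n = min(0.6F_uA_nv, 0.6F_yA_gv) + U_bs·F_u·A_nt = 226.8 kN → 170 kN.
Bolt shear governs: 141 kN.

141 kN (bolt shear governs)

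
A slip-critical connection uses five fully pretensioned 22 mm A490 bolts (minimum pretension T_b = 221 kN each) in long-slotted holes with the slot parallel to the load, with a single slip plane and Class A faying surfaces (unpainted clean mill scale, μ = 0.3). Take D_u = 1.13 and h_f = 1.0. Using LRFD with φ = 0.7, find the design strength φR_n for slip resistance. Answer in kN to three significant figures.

262 kN

R_n = μ · D_u · h_f · T_b · n_s · n_b = 0.3 × 1.13 × 1.0 × 221 × 1 × 5 = 374.6 kN.
Design strength φR_n = 0.7 × 374.6 = 262 kN.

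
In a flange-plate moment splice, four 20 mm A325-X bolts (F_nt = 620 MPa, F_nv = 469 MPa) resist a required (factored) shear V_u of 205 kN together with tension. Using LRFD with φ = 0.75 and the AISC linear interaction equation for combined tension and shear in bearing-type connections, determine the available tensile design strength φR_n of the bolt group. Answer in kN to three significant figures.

A_b = π·20²/4 = 314.2 mm²; f_rv = 205 × 1000 / (4 × 314.2) = 163.1 MPa.
F'_nt = 1.3 F_nt − (F_nt / φF_nv) f_rv = 1.3·620 − (620/(0.75·469))·163.1 = 518.5 MPa, capped at F_nt → F'_nt = 518.5 MPa.
R_n = F'_nt · A_b · n = 518.5 × 314.2 × 4 / 1000 = 651.5 kN.
Design strength φR_n = 0.75 × 651.5 = 489 kN.

489 kN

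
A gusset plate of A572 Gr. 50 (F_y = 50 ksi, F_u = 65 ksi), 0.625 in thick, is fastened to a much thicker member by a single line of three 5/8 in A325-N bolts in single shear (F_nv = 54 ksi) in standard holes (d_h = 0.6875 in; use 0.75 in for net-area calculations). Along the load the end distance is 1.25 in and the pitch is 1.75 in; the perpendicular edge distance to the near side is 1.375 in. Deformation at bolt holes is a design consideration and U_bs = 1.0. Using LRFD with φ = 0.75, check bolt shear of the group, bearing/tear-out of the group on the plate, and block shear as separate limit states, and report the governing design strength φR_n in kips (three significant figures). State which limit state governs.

Bolt shear: A_b = π·0.625²/4 = 0.3068 in²; R_n = 54 × 0.3068 × 3 × 1 = 49.7 kips → 0.75 × 49.7 = 37.3 kips.
Bearing: edge l_c = 0.9062, r_n = 44.18 kips; interior l_c = 1.062, r_n = 51.8 kips; R_n = 44.18 + 2·51.8 = 147.8 kips → 111 kips.
Block shear: A_gv = 2.969, A_nv = 1.797, A_nt = 0.625 in²; R_n = min(0.6F_uA_nv, 0.6F_yA_gv) + U_bs·F_u·A_nt = 110.7 kips → 83 kips.
Bolt shear governs: 37.3 kips.

37.3 kips (bolt shear governs)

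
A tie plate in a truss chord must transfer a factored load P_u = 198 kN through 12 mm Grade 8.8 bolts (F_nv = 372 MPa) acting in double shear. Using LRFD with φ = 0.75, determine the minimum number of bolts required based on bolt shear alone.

4 bolts

A_b = π·12²/4 = 113.1 mm².
Per-bolt design strength φR_n = 0.75 × 372 × 113.1 × 2 / 1000 = 63.11 kN.
n ≥ 198 / 63.11 = 3.137 → use 4 bolts.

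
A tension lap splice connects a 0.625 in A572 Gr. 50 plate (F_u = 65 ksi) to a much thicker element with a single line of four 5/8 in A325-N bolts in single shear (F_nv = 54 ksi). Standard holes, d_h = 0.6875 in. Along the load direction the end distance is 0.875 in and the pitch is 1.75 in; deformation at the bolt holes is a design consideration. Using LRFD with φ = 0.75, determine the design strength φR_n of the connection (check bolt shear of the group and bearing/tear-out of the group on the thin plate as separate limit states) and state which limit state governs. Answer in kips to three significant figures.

Bolt shear: A_b = π·0.625²/4 = 0.3068 in²; R_n = 54 × 0.3068 × 4 × 1 = 66.27 kips → 0.75 × 66.27 = 49.7 kips.
Bearing (1.2 l_c t F_u ≤ 2.4 d t F_u): upper limit = 2.4·0.625·0.625·65 = 60.94 kips.
  Edge l_c = 0.875 − 0.6875/2 = 0.5312 → r_n = 25.9 kips; interior l_c = 1.75 − 0.6875 = 1.062 → r_n = 51.8 kips.
  R_n,bearing = 1·25.9 + 3·51.8 = 181.3 kips → 0.75 × 181.3 = 136 kips.
Bolt shear governs: 49.7 kips.

49.7 kips (bolt shear governs)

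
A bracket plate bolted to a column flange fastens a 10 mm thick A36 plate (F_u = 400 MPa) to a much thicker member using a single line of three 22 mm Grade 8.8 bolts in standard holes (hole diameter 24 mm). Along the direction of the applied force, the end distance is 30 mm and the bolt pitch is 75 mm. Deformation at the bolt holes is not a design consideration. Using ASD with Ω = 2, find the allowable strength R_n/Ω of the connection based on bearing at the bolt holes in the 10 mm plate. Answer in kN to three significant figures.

Per bolt r_n = 1.5 l_c t F_u ≤ 3.0 d t F_u; upper limit = 3.0 × 22 × 10 × 400 / 1000 = 264 kN.
Edge bolt: l_c = 30 − 24/2 = 18 mm → 1.5 × 18 × 10 × 400 / 1000 = 108 → r_n = 108 kN.
Interior bolts: l_c = 75 − 24 = 51 mm → 1.5 × 51 × 10 × 400 / 1000 = 306 → r_n = 264 kN.
R_n = 1 × 108 + 2 × 264 = 636 kN.
Allowable strength R_n/Ω = 636 / 2 = 318 kN.

318 kN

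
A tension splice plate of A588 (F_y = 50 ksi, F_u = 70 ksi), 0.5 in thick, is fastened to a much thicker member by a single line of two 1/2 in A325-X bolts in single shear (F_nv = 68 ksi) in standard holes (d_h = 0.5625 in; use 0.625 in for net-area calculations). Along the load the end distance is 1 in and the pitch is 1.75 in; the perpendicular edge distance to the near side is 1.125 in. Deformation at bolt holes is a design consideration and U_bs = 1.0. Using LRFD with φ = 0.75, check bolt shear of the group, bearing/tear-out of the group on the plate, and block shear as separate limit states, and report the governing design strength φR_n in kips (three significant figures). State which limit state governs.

20 kips (bolt shear governs)

Bolt shear: A_b = π·0.5²/4 = 0.1963 in²; R_n = 68 × 0.1963 × 2 × 1 = 26.7 kips → 0.75 × 26.7 = 20 kips.
Bearing: edge l_c = 0.7188, r_n = 30.19 kips; interior l_c = 1.188, r_n = 42 kips; R_n = 30.19 + 1·42 = 72.19 kips → 54.1 kips.
Block shear: A_gv = 1.375, A_nv = 0.9062, A_nt = 0.4062 in²; R_n = min(0.6F_uA_nv, 0.6F_yA_gv) + U_bs·F_u·A_nt = 66.5 kips → 49.9 kips.
Bolt shear governs: 20 kips.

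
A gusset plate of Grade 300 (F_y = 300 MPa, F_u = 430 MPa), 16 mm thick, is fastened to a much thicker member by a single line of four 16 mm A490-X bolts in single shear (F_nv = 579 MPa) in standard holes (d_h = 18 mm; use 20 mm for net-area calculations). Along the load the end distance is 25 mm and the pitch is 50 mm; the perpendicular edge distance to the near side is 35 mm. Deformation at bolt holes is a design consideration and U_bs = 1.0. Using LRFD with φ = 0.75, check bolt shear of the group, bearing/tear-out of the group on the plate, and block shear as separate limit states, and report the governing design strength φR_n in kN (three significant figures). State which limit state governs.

349 kN (bolt shear governs)

Bolt shear: A_b = π·16²/4 = 201.1 mm²; R_n = 579 × 201.1 × 4 × 1 / 1000 = 465.7 kN → 0.75 × 465.7 = 349 kN.
Bearing: edge l_c = 16, r_n = 132.1 kN; interior l_c = 32, r_n = 264.2 kN; R_n = 132.1 + 3·264.2 = 924.7 kN → 694 kN.
Block shear: A_gv = 2800, A_nv = 1680, A_nt = 400 mm²; R_n = min(0.6F_uA_nv, 0.6F_yA_gv) + U_bs·F_u·A_nt = 605.4 kN → 454 kN.
Bolt shear governs: 349 kN.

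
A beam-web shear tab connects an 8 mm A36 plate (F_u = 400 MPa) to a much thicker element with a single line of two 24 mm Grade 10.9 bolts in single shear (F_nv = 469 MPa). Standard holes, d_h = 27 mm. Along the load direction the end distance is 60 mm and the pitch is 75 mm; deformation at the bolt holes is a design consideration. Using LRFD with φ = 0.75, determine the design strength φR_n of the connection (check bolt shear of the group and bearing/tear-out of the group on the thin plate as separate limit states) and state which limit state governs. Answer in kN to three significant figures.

272 kN (bearing governs)

Bolt shear: A_b = π·24²/4 = 452.4 mm²; R_n = 469 × 452.4 × 2 × 1 / 1000 = 424.3 kN → 0.75 × 424.3 = 318 kN.
Bearing (1.2 l_c t F_u ≤ 2.4 d t F_u): upper limit = 2.4·24·8·400 / 1000 = 184.3 kN.
  Edge l_c = 60 − 27/2 = 46.5 → r_n = 178.6 kN; interior l_c = 75 − 27 = 48 → r_n = 184.3 kN.
  R_n,bearing = 1·178.6 + 1·184.3 = 362.9 kN → 0.75 × 362.9 = 272 kN.
Bearing governs: 272 kN.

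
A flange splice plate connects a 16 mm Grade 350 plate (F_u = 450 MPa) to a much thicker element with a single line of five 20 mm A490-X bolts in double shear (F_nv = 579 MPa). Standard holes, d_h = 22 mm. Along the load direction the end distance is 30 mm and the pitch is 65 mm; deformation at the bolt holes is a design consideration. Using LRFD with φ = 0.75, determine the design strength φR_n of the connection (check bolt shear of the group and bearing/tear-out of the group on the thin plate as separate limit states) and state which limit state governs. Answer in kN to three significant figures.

Bolt shear: A_b = π·20²/4 = 314.2 mm²; R_n = 579 × 314.2 × 5 × 2 / 1000 = 1819 kN → 0.75 × 1819 = 1360 kN.
Bearing (1.2 l_c t F_u ≤ 2.4 d t F_u): upper limit = 2.4·20·16·450 / 1000 = 345.6 kN.
  Edge l_c = 30 − 22/2 = 19 → r_n = 164.2 kN; interior l_c = 65 − 22 = 43 → r_n = 345.6 kN.
  R_n,bearing = 1·164.2 + 4·345.6 = 1547 kN → 0.75 × 1547 = 1160 kN.
Bearing governs: 1160 kN.

1160 kN (bearing governs)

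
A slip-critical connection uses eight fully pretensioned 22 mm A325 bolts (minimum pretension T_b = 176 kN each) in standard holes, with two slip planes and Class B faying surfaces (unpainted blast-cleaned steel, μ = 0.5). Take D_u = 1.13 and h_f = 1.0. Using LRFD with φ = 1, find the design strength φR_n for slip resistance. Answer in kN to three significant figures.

R_n = μ · D_u · h_f · T_b · n_s · n_b = 0.5 × 1.13 × 1.0 × 176 × 2 × 8 = 1591 kN.
Design strength φR_n = 1 × 1591 = 1590 kN.

1590 kN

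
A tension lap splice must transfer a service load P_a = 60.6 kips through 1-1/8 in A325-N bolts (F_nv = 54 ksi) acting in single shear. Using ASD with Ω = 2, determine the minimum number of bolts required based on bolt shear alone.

A_b = π·1.125²/4 = 0.994 in².
Per-bolt allowable strength R_n/Ω = 54 × 0.994 × 1 / 2 = 26.84 kips.
n ≥ 60.6 / 26.84 = 2.258 → use 3 bolts.

3 bolts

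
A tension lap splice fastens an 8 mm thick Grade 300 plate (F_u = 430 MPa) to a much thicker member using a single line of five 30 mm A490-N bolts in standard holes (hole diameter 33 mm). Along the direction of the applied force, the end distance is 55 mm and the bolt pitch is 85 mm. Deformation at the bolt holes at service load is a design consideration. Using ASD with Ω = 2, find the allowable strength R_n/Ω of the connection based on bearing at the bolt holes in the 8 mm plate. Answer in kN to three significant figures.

509 kN

Per bolt r_n = 1.2 l_c t F_u ≤ 2.4 d t F_u; upper limit = 2.4 × 30 × 8 × 430 / 1000 = 247.7 kN.
Edge bolt: l_c = 55 − 33/2 = 38.5 mm → 1.2 × 38.5 × 8 × 430 / 1000 = 158.9 → r_n = 158.9 kN.
Interior bolts: l_c = 85 − 33 = 52 mm → 1.2 × 52 × 8 × 430 / 1000 = 214.7 → r_n = 214.7 kN.
R_n = 1 × 158.9 + 4 × 214.7 = 1018 kN.
Allowable strength R_n/Ω = 1018 / 2 = 509 kN.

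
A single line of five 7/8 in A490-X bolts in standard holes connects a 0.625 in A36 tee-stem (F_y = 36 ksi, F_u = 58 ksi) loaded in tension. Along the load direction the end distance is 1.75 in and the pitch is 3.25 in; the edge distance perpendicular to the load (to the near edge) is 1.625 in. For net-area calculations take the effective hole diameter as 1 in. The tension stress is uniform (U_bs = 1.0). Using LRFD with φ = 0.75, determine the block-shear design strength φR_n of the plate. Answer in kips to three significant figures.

180 kips

Shear plane L_v = 1.75 + 4·3.25 = 14.75 in; A_gv = 14.75 × 0.625 = 9.219 in².
A_nv = (14.75 − 4.5·1) × 0.625 = 6.406 in².
A_nt = (1.625 − 0.5·1) × 0.625 = 0.7031 in².
0.6 F_u A_nv = 222.9 kips; 0.6 F_y A_gv = 199.1 kips → shear yielding governs the shear term.
R_n = 199.1 + 1.0 × 58 × 0.7031 = 239.9 kips.
Design strength φR_n = 0.75 × 239.9 = 180 kips.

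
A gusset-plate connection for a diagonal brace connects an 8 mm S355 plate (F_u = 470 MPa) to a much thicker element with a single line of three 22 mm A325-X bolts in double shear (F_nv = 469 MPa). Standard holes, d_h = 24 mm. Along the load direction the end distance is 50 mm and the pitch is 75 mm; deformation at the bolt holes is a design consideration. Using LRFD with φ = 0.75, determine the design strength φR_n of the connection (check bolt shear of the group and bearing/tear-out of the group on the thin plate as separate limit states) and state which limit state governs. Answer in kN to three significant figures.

426 kN (bearing governs)

Bolt shear: A_b = π·22²/4 = 380.1 mm²; R_n = 469 × 380.1 × 3 × 2 / 1000 = 1070 kN → 0.75 × 1070 = 802 kN.
Bearing (1.2 l_c t F_u ≤ 2.4 d t F_u): upper limit = 2.4·22·8·470 / 1000 = 198.5 kN.
  Edge l_c = 50 − 24/2 = 38 → r_n = 171.5 kN; interior l_c = 75 − 24 = 51 → r_n = 198.5 kN.
  R_n,bearing = 1·171.5 + 2·198.5 = 568.5 kN → 0.75 × 568.5 = 426 kN.
Bearing governs: 426 kN.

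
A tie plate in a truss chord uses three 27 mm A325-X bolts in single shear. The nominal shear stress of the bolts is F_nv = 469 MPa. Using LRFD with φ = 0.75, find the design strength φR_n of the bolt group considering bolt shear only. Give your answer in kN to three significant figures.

604 kN

A_b = π × 27² / 4 = 572.6 mm².
R_n = F_nv · A_b · n · n_s = 469 × 572.6 × 3 × 1 / 1000 = 805.6 kN.
Design strength φR_n = 0.75 × 805.6 = 604 kN.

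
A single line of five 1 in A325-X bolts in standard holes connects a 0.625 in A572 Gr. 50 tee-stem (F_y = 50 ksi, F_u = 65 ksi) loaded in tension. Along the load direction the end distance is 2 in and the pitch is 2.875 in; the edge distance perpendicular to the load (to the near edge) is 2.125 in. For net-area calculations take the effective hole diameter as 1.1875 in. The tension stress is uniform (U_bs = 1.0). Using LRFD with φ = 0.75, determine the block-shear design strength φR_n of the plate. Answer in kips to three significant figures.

196 kips

Shear plane L_v = 2 + 4·2.875 = 13.5 in; A_gv = 13.5 × 0.625 = 8.438 in².
A_nv = (13.5 − 4.5·1.1875) × 0.625 = 5.098 in².
A_nt = (2.125 − 0.5·1.1875) × 0.625 = 0.957 in².
0.6 F_u A_nv = 198.8 kips; 0.6 F_y A_gv = 253.1 kips → shear rupture governs the shear term.
R_n = 198.8 + 1.0 × 65 × 0.957 = 261 kips.
Design strength φR_n = 0.75 × 261 = 196 kips.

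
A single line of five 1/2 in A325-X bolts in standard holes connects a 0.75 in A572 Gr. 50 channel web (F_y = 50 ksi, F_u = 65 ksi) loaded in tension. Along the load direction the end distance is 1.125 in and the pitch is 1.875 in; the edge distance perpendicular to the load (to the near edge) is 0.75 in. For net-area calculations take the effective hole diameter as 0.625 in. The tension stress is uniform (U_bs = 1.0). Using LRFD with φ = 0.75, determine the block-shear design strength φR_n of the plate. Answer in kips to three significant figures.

144 kips

Shear plane L_v = 1.125 + 4·1.875 = 8.625 in; A_gv = 8.625 × 0.75 = 6.469 in².
A_nv = (8.625 − 4.5·0.625) × 0.75 = 4.359 in².
A_nt = (0.75 − 0.5·0.625) × 0.75 = 0.3281 in².
0.6 F_u A_nv = 170 kips; 0.6 F_y A_gv = 194.1 kips → shear rupture governs the shear term.
R_n = 170 + 1.0 × 65 × 0.3281 = 191.3 kips.
Design strength φR_n = 0.75 × 191.3 = 144 kips.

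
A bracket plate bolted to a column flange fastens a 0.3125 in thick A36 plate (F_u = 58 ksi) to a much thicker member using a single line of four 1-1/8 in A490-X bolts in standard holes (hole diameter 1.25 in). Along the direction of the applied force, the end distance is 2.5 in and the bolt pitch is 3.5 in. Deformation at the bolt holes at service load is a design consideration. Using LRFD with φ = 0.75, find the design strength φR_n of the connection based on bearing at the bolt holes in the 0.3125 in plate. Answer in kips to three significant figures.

Per bolt r_n = 1.2 l_c t F_u ≤ 2.4 d t F_u; upper limit = 2.4 × 1.125 × 0.3125 × 58 = 48.94 kips.
Edge bolt: l_c = 2.5 − 1.25/2 = 1.875 in → 1.2 × 1.875 × 0.3125 × 58 = 40.78 → r_n = 40.78 kips.
Interior bolts: l_c = 3.5 − 1.25 = 2.25 in → 1.2 × 2.25 × 0.3125 × 58 = 48.94 → r_n = 48.94 kips.
R_n = 1 × 40.78 + 3 × 48.94 = 187.6 kips.
Design strength φR_n = 0.75 × 187.6 = 141 kips.

141 kips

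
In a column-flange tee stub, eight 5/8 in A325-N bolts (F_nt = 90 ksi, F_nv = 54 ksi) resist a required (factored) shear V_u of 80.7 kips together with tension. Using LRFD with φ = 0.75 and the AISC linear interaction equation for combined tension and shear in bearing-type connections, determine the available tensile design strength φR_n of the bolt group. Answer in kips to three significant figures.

A_b = π·0.625²/4 = 0.3068 in²; f_rv = 80.7 / (8 × 0.3068) = 32.88 ksi.
F'_nt = 1.3 F_nt − (F_nt / φF_nv) f_rv = 1.3·90 − (90/(0.75·54))·32.88 = 43.93 ksi, capped at F_nt → F'_nt = 43.93 ksi.
R_n = F'_nt · A_b · n = 43.93 × 0.3068 × 8 = 107.8 kips.
Design strength φR_n = 0.75 × 107.8 = 80.9 kips.

80.9 kips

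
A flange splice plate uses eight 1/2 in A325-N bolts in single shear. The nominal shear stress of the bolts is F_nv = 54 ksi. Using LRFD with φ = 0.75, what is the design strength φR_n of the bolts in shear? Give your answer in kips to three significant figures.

A_b = π × 0.5² / 4 = 0.1963 in².
R_n = F_nv · A_b · n · n_s = 54 × 0.1963 × 8 × 1 = 84.82 kips.
Design strength φR_n = 0.75 × 84.82 = 63.6 kips.

63.6 kips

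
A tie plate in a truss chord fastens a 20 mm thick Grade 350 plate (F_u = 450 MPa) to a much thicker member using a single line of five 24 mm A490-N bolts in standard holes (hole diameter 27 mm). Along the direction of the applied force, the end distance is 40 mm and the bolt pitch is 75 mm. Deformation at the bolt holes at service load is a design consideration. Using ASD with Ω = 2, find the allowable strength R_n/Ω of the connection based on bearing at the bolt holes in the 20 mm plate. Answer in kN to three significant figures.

1180 kN

Per bolt r_n = 1.2 l_c t F_u ≤ 2.4 d t F_u; upper limit = 2.4 × 24 × 20 × 450 / 1000 = 518.4 kN.
Edge bolt: l_c = 40 − 27/2 = 26.5 mm → 1.2 × 26.5 × 20 × 450 / 1000 = 286.2 → r_n = 286.2 kN.
Interior bolts: l_c = 75 − 27 = 48 mm → 1.2 × 48 × 20 × 450 / 1000 = 518.4 → r_n = 518.4 kN.
R_n = 1 × 286.2 + 4 × 518.4 = 2360 kN.
Allowable strength R_n/Ω = 2360 / 2 = 1180 kN.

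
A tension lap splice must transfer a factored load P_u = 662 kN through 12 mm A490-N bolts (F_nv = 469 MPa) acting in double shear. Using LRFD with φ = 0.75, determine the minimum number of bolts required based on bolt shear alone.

9 bolts

A_b = π·12²/4 = 113.1 mm².
Per-bolt design strength φR_n = 0.75 × 469 × 113.1 × 2 / 1000 = 79.56 kN.
n ≥ 662 / 79.56 = 8.32 → use 9 bolts.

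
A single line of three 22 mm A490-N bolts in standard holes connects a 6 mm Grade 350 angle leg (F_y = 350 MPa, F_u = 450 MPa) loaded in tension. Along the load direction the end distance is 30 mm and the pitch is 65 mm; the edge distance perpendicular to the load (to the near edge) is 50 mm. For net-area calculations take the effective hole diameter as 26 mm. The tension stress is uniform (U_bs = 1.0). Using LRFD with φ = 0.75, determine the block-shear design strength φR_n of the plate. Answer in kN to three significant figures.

Shear plane L_v = 30 + 2·65 = 160 mm; A_gv = 160 × 6 = 960 mm².
A_nv = (160 − 2.5·26) × 6 = 570 mm².
A_nt = (50 − 0.5·26) × 6 = 222 mm².
0.6 F_u A_nv = 153.9 kN; 0.6 F_y A_gv = 201.6 kN → shear rupture governs the shear term.
R_n = 153.9 + 1.0 × 450 × 222 / 1000 = 253.8 kN.
Design strength φR_n = 0.75 × 253.8 = 190 kN.

190 kN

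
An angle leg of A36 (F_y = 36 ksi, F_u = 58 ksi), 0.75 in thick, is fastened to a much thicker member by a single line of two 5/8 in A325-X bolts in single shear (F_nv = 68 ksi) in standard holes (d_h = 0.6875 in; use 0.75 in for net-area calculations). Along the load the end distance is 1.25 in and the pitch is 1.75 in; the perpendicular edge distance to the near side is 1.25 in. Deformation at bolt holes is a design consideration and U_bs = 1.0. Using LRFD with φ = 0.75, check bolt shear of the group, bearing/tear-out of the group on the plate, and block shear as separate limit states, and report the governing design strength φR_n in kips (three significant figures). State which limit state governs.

31.3 kips (bolt shear governs)

Bolt shear: A_b = π·0.625²/4 = 0.3068 in²; R_n = 68 × 0.3068 × 2 × 1 = 41.72 kips → 0.75 × 41.72 = 31.3 kips.
Bearing: edge l_c = 0.9062, r_n = 47.31 kips; interior l_c = 1.062, r_n = 55.46 kips; R_n = 47.31 + 1·55.46 = 102.8 kips → 77.1 kips.
Block shear: A_gv = 2.25, A_nv = 1.406, A_nt = 0.6562 in²; R_n = min(0.6F_uA_nv, 0.6F_yA_gv) + U_bs·F_u·A_nt = 86.66 kips → 65 kips.
Bolt shear governs: 31.3 kips.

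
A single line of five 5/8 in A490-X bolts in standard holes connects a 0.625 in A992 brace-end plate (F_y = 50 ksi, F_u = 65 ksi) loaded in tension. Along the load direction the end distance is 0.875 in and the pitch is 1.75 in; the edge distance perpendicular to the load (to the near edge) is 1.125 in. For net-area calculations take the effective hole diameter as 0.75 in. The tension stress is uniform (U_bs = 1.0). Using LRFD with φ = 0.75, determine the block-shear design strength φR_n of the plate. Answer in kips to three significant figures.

105 kips

Shear plane L_v = 0.875 + 4·1.75 = 7.875 in; A_gv = 7.875 × 0.625 = 4.922 in².
A_nv = (7.875 − 4.5·0.75) × 0.625 = 2.812 in².
A_nt = (1.125 − 0.5·0.75) × 0.625 = 0.4688 in².
0.6 F_u A_nv = 109.7 kips; 0.6 F_y A_gv = 147.7 kips → shear rupture governs the shear term.
R_n = 109.7 + 1.0 × 65 × 0.4688 = 140.2 kips.
Design strength φR_n = 0.75 × 140.2 = 105 kips.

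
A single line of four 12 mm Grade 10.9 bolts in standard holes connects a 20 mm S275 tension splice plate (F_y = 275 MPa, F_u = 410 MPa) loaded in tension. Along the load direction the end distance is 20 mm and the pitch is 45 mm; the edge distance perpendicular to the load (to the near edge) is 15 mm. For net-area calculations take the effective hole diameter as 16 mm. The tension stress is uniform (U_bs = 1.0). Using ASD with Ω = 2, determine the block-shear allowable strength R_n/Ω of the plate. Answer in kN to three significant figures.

Shear plane L_v = 20 + 3·45 = 155 mm; A_gv = 155 × 20 = 3100 mm².
A_nv = (155 − 3.5·16) × 20 = 1980 mm².
A_nt = (15 − 0.5·16) × 20 = 140 mm².
0.6 F_u A_nv = 487.1 kN; 0.6 F_y A_gv = 511.5 kN → shear rupture governs the shear term.
R_n = 487.1 + 1.0 × 410 × 140 / 1000 = 544.5 kN.
Allowable strength R_n/Ω = 544.5 / 2 = 272 kN.

272 kN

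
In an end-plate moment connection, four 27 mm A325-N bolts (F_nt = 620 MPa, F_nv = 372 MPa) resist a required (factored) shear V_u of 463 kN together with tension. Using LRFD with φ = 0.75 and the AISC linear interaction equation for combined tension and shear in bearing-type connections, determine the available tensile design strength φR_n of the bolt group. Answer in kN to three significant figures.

A_b = π·27²/4 = 572.6 mm²; f_rv = 463 × 1000 / (4 × 572.6) = 202.2 MPa.
F'_nt = 1.3 F_nt − (F_nt / φF_nv) f_rv = 1.3·620 − (620/(0.75·372))·202.2 = 356.7 MPa, capped at F_nt → F'_nt = 356.7 MPa.
R_n = F'_nt · A_b · n = 356.7 × 572.6 × 4 / 1000 = 817 kN.
Design strength φR_n = 0.75 × 817 = 613 kN.

613 kN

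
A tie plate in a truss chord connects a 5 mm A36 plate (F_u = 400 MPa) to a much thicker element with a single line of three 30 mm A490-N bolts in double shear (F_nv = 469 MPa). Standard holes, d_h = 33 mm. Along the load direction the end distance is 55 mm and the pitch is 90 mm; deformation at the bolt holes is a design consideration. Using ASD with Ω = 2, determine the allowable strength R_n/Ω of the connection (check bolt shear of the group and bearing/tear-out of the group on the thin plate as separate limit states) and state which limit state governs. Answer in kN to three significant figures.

Bolt shear: A_b = π·30²/4 = 706.9 mm²; R_n = 469 × 706.9 × 3 × 2 / 1000 = 1989 kN → 1989 / 2 = 995 kN.
Bearing (1.2 l_c t F_u ≤ 2.4 d t F_u): upper limit = 2.4·30·5·400 / 1000 = 144 kN.
  Edge l_c = 55 − 33/2 = 38.5 → r_n = 92.4 kN; interior l_c = 90 − 33 = 57 → r_n = 136.8 kN.
  R_n,bearing = 1·92.4 + 2·136.8 = 366 kN → 366 / 2 = 183 kN.
Bearing governs: 183 kN.

183 kN (bearing governs)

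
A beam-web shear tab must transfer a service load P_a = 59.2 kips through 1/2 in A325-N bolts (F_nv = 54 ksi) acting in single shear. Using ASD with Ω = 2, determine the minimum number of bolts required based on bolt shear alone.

12 bolts

A_b = π·0.5²/4 = 0.1963 in².
Per-bolt allowable strength R_n/Ω = 54 × 0.1963 × 1 / 2 = 5.301 kips.
n ≥ 59.2 / 5.301 = 11.17 → use 12 bolts.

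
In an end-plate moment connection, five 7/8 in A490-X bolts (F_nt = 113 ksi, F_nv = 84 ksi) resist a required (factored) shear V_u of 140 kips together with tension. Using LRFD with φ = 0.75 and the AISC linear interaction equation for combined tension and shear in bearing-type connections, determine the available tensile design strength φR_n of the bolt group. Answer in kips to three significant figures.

143 kips

A_b = π·0.875²/4 = 0.6013 in²; f_rv = 140 / (5 × 0.6013) = 46.56 ksi.
F'_nt = 1.3 F_nt − (F_nt / φF_nv) f_rv = 1.3·113 − (113/(0.75·84))·46.56 = 63.38 ksi, capped at F_nt → F'_nt = 63.38 ksi.
R_n = F'_nt · A_b · n = 63.38 × 0.6013 × 5 = 190.6 kips.
Design strength φR_n = 0.75 × 190.6 = 143 kips.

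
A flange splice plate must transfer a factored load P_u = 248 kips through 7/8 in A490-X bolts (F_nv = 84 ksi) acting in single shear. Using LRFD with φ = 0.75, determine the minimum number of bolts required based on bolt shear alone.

7 bolts

A_b = π·0.875²/4 = 0.6013 in².
Per-bolt design strength φR_n = 0.75 × 84 × 0.6013 × 1 = 37.88 kips.
n ≥ 248 / 37.88 = 6.546 → use 7 bolts.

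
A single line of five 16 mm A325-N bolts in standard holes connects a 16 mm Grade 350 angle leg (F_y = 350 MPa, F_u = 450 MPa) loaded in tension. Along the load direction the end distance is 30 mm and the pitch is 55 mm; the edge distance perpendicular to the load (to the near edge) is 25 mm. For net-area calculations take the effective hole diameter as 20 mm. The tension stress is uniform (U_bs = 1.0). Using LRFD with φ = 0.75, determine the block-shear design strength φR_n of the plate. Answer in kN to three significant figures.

599 kN

Shear plane L_v = 30 + 4·55 = 250 mm; A_gv = 250 × 16 = 4000 mm².
A_nv = (250 − 4.5·20) × 16 = 2560 mm².
A_nt = (25 − 0.5·20) × 16 = 240 mm².
0.6 F_u A_nv = 691.2 kN; 0.6 F_y A_gv = 840 kN → shear rupture governs the shear term.
R_n = 691.2 + 1.0 × 450 × 240 / 1000 = 799.2 kN.
Design strength φR_n = 0.75 × 799.2 = 599 kN.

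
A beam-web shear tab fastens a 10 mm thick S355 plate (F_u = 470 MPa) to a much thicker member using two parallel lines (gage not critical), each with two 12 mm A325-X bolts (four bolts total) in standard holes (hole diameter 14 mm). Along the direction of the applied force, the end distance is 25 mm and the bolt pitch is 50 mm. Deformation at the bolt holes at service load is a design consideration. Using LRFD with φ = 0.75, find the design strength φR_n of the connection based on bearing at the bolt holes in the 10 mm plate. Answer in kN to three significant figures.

Per bolt r_n = 1.2 l_c t F_u ≤ 2.4 d t F_u; upper limit = 2.4 × 12 × 10 × 470 / 1000 = 135.4 kN.
Edge bolt: l_c = 25 − 14/2 = 18 mm → 1.2 × 18 × 10 × 470 / 1000 = 101.5 → r_n = 101.5 kN.
Interior bolts: l_c = 50 − 14 = 36 mm → 1.2 × 36 × 10 × 470 / 1000 = 203 → r_n = 135.4 kN.
R_n = 2 × 101.5 + 2 × 135.4 = 473.8 kN.
Design strength φR_n = 0.75 × 473.8 = 355 kN.

355 kN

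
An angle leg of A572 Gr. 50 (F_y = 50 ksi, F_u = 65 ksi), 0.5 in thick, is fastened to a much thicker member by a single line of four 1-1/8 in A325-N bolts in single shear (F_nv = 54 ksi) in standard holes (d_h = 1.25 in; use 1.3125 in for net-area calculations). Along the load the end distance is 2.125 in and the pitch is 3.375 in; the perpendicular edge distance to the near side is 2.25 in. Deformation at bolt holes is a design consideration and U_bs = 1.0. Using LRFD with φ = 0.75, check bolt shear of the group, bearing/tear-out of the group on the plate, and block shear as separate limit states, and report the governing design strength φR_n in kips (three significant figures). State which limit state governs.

151 kips (block shear governs)

Bolt shear: A_b = π·1.125²/4 = 0.994 in²; R_n = 54 × 0.994 × 4 × 1 = 214.7 kips → 0.75 × 214.7 = 161 kips.
Bearing: edge l_c = 1.5, r_n = 58.5 kips; interior l_c = 2.125, r_n = 82.88 kips; R_n = 58.5 + 3·82.88 = 307.1 kips → 230 kips.
Block shear: A_gv = 6.125, A_nv = 3.828, A_nt = 0.7969 in²; R_n = min(0.6F_uA_nv, 0.6F_yA_gv) + U_bs·F_u·A_nt = 201.1 kips → 151 kips.
Block shear governs: 151 kips.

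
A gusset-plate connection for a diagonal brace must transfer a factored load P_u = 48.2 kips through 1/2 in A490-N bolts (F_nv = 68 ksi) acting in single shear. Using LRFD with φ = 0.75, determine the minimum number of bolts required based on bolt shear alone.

A_b = π·0.5²/4 = 0.1963 in².
Per-bolt design strength φR_n = 0.75 × 68 × 0.1963 × 1 = 10.01 kips.
n ≥ 48.2 / 10.01 = 4.813 → use 5 bolts.

5 bolts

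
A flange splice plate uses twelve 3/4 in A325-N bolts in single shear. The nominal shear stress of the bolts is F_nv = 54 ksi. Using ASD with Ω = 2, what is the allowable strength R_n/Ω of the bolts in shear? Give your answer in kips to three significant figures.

143 kips

A_b = π × 0.75² / 4 = 0.4418 in².
R_n = F_nv · A_b · n · n_s = 54 × 0.4418 × 12 × 1 = 286.3 kips.
Allowable strength R_n/Ω = 286.3 / 2 = 143 kips.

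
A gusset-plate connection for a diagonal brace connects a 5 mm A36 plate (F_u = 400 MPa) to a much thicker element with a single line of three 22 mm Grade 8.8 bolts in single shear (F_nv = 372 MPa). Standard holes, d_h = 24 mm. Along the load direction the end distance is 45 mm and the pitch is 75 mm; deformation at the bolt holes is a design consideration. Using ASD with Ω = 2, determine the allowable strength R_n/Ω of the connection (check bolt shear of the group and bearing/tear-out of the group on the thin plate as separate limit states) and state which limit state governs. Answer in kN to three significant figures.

145 kN (bearing governs)

Bolt shear: A_b = π·22²/4 = 380.1 mm²; R_n = 372 × 380.1 × 3 × 1 / 1000 = 424.2 kN → 424.2 / 2 = 212 kN.
Bearing (1.2 l_c t F_u ≤ 2.4 d t F_u): upper limit = 2.4·22·5·400 / 1000 = 105.6 kN.
  Edge l_c = 45 − 24/2 = 33 → r_n = 79.2 kN; interior l_c = 75 − 24 = 51 → r_n = 105.6 kN.
  R_n,bearing = 1·79.2 + 2·105.6 = 290.4 kN → 290.4 / 2 = 145 kN.
Bearing governs: 145 kN.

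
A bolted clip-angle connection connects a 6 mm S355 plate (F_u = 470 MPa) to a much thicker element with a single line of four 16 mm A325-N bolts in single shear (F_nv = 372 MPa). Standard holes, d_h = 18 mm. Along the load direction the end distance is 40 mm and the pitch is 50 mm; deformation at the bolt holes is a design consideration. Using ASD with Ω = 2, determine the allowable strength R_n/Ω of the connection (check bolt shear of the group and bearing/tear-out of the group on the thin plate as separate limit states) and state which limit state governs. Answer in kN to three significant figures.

Bolt shear: A_b = π·16²/4 = 201.1 mm²; R_n = 372 × 201.1 × 4 × 1 / 1000 = 299.2 kN → 299.2 / 2 = 150 kN.
Bearing (1.2 l_c t F_u ≤ 2.4 d t F_u): upper limit = 2.4·16·6·470 / 1000 = 108.3 kN.
  Edge l_c = 40 − 18/2 = 31 → r_n = 104.9 kN; interior l_c = 50 − 18 = 32 → r_n = 108.3 kN.
  R_n,bearing = 1·104.9 + 3·108.3 = 429.8 kN → 429.8 / 2 = 215 kN.
Bolt shear governs: 150 kN.

150 kN (bolt shear governs)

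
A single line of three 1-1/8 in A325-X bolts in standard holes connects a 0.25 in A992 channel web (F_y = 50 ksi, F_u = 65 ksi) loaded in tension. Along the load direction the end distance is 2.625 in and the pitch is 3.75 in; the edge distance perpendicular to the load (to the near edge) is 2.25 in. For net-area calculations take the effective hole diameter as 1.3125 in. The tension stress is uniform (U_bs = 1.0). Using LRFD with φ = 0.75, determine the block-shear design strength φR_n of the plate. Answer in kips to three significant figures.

69.5 kips

Shear plane L_v = 2.625 + 2·3.75 = 10.12 in; A_gv = 10.12 × 0.25 = 2.531 in².
A_nv = (10.12 − 2.5·1.3125) × 0.25 = 1.711 in².
A_nt = (2.25 − 0.5·1.3125) × 0.25 = 0.3984 in².
0.6 F_u A_nv = 66.73 kips; 0.6 F_y A_gv = 75.94 kips → shear rupture governs the shear term.
R_n = 66.73 + 1.0 × 65 × 0.3984 = 92.62 kips.
Design strength φR_n = 0.75 × 92.62 = 69.5 kips.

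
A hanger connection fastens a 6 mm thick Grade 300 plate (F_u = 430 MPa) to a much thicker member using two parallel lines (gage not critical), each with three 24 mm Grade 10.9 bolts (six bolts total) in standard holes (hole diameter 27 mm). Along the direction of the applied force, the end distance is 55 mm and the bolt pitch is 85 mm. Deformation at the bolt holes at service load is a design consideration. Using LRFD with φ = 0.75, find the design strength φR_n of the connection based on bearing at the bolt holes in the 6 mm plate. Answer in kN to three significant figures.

639 kN

Per bolt r_n = 1.2 l_c t F_u ≤ 2.4 d t F_u; upper limit = 2.4 × 24 × 6 × 430 / 1000 = 148.6 kN.
Edge bolt: l_c = 55 − 27/2 = 41.5 mm → 1.2 × 41.5 × 6 × 430 / 1000 = 128.5 → r_n = 128.5 kN.
Interior bolts: l_c = 85 − 27 = 58 mm → 1.2 × 58 × 6 × 430 / 1000 = 179.6 → r_n = 148.6 kN.
R_n = 2 × 128.5 + 4 × 148.6 = 851.4 kN.
Design strength φR_n = 0.75 × 851.4 = 639 kN.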